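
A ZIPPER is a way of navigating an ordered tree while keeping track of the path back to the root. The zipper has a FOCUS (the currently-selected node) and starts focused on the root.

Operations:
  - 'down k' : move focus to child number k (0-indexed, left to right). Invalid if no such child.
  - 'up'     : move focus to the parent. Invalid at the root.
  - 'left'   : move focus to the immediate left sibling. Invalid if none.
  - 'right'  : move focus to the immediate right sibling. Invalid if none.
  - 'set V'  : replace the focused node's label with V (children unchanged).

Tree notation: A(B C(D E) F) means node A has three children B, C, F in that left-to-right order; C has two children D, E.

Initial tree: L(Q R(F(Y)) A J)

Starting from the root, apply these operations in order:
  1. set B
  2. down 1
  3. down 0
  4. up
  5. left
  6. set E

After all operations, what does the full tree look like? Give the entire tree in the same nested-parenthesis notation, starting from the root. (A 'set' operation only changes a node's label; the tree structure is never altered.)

Step 1 (set B): focus=B path=root depth=0 children=['Q', 'R', 'A', 'J'] (at root)
Step 2 (down 1): focus=R path=1 depth=1 children=['F'] left=['Q'] right=['A', 'J'] parent=B
Step 3 (down 0): focus=F path=1/0 depth=2 children=['Y'] left=[] right=[] parent=R
Step 4 (up): focus=R path=1 depth=1 children=['F'] left=['Q'] right=['A', 'J'] parent=B
Step 5 (left): focus=Q path=0 depth=1 children=[] left=[] right=['R', 'A', 'J'] parent=B
Step 6 (set E): focus=E path=0 depth=1 children=[] left=[] right=['R', 'A', 'J'] parent=B

Answer: B(E R(F(Y)) A J)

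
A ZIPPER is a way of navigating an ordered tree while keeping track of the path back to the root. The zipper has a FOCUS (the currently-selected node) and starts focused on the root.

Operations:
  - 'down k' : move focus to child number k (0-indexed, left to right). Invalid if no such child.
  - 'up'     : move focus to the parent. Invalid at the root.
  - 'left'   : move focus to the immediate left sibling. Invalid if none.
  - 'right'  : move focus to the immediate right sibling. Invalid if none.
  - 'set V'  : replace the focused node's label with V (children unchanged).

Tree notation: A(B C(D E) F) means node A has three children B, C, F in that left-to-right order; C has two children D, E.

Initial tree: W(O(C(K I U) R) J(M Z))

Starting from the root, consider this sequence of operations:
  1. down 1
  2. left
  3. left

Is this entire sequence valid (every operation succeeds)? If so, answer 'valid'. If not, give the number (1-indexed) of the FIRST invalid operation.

Answer: 3

Derivation:
Step 1 (down 1): focus=J path=1 depth=1 children=['M', 'Z'] left=['O'] right=[] parent=W
Step 2 (left): focus=O path=0 depth=1 children=['C', 'R'] left=[] right=['J'] parent=W
Step 3 (left): INVALID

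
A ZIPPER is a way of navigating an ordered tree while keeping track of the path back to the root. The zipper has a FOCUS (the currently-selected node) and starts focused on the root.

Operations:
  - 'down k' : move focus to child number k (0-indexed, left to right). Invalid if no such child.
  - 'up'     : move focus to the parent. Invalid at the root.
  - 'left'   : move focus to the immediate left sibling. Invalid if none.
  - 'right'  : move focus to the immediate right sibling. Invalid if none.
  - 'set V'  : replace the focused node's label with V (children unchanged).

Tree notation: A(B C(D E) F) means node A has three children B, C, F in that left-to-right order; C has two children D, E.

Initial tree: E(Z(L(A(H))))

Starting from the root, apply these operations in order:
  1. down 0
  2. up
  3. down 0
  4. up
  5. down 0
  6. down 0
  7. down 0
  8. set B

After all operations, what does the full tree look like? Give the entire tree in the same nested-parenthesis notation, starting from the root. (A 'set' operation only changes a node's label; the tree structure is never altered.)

Step 1 (down 0): focus=Z path=0 depth=1 children=['L'] left=[] right=[] parent=E
Step 2 (up): focus=E path=root depth=0 children=['Z'] (at root)
Step 3 (down 0): focus=Z path=0 depth=1 children=['L'] left=[] right=[] parent=E
Step 4 (up): focus=E path=root depth=0 children=['Z'] (at root)
Step 5 (down 0): focus=Z path=0 depth=1 children=['L'] left=[] right=[] parent=E
Step 6 (down 0): focus=L path=0/0 depth=2 children=['A'] left=[] right=[] parent=Z
Step 7 (down 0): focus=A path=0/0/0 depth=3 children=['H'] left=[] right=[] parent=L
Step 8 (set B): focus=B path=0/0/0 depth=3 children=['H'] left=[] right=[] parent=L

Answer: E(Z(L(B(H))))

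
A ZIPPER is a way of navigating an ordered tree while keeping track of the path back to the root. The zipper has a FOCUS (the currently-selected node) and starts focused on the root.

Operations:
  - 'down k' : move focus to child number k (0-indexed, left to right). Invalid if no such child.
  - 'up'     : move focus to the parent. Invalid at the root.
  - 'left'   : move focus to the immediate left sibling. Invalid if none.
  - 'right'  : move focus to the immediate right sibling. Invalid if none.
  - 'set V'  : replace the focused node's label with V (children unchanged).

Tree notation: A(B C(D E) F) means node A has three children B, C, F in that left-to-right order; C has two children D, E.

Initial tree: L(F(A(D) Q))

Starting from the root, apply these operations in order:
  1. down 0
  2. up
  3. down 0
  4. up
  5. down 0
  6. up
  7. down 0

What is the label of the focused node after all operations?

Answer: F

Derivation:
Step 1 (down 0): focus=F path=0 depth=1 children=['A', 'Q'] left=[] right=[] parent=L
Step 2 (up): focus=L path=root depth=0 children=['F'] (at root)
Step 3 (down 0): focus=F path=0 depth=1 children=['A', 'Q'] left=[] right=[] parent=L
Step 4 (up): focus=L path=root depth=0 children=['F'] (at root)
Step 5 (down 0): focus=F path=0 depth=1 children=['A', 'Q'] left=[] right=[] parent=L
Step 6 (up): focus=L path=root depth=0 children=['F'] (at root)
Step 7 (down 0): focus=F path=0 depth=1 children=['A', 'Q'] left=[] right=[] parent=L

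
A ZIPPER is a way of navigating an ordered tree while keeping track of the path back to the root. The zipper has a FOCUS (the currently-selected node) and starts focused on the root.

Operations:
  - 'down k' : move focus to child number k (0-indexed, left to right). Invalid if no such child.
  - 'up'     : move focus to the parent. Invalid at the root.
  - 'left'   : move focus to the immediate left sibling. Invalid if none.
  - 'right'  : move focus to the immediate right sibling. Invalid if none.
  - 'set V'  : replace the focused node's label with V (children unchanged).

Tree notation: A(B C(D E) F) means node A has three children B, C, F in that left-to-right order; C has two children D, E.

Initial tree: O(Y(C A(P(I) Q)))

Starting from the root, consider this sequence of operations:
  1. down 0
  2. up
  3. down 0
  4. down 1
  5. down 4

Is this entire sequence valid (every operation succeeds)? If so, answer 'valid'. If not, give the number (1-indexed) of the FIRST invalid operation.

Answer: 5

Derivation:
Step 1 (down 0): focus=Y path=0 depth=1 children=['C', 'A'] left=[] right=[] parent=O
Step 2 (up): focus=O path=root depth=0 children=['Y'] (at root)
Step 3 (down 0): focus=Y path=0 depth=1 children=['C', 'A'] left=[] right=[] parent=O
Step 4 (down 1): focus=A path=0/1 depth=2 children=['P', 'Q'] left=['C'] right=[] parent=Y
Step 5 (down 4): INVALID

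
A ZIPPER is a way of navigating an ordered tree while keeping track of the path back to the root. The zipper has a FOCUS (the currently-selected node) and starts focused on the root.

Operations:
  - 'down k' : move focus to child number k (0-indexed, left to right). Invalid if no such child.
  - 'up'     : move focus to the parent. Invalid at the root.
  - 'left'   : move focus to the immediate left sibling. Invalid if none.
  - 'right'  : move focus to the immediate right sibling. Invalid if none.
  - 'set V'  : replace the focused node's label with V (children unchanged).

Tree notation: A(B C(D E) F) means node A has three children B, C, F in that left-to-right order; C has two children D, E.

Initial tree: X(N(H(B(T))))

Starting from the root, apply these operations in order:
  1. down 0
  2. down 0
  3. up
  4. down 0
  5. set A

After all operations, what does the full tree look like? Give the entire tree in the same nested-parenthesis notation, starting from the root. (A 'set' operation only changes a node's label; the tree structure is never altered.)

Answer: X(N(A(B(T))))

Derivation:
Step 1 (down 0): focus=N path=0 depth=1 children=['H'] left=[] right=[] parent=X
Step 2 (down 0): focus=H path=0/0 depth=2 children=['B'] left=[] right=[] parent=N
Step 3 (up): focus=N path=0 depth=1 children=['H'] left=[] right=[] parent=X
Step 4 (down 0): focus=H path=0/0 depth=2 children=['B'] left=[] right=[] parent=N
Step 5 (set A): focus=A path=0/0 depth=2 children=['B'] left=[] right=[] parent=N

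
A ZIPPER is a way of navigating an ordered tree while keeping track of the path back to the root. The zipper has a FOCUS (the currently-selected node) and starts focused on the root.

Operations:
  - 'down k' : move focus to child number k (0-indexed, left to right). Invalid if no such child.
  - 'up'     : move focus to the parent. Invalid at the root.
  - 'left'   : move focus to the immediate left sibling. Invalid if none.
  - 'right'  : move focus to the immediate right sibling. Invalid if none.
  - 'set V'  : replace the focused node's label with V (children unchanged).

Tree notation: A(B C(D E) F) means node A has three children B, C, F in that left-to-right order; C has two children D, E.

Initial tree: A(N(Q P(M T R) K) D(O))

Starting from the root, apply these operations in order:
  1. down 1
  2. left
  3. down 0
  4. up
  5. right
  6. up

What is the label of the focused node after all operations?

Step 1 (down 1): focus=D path=1 depth=1 children=['O'] left=['N'] right=[] parent=A
Step 2 (left): focus=N path=0 depth=1 children=['Q', 'P', 'K'] left=[] right=['D'] parent=A
Step 3 (down 0): focus=Q path=0/0 depth=2 children=[] left=[] right=['P', 'K'] parent=N
Step 4 (up): focus=N path=0 depth=1 children=['Q', 'P', 'K'] left=[] right=['D'] parent=A
Step 5 (right): focus=D path=1 depth=1 children=['O'] left=['N'] right=[] parent=A
Step 6 (up): focus=A path=root depth=0 children=['N', 'D'] (at root)

Answer: A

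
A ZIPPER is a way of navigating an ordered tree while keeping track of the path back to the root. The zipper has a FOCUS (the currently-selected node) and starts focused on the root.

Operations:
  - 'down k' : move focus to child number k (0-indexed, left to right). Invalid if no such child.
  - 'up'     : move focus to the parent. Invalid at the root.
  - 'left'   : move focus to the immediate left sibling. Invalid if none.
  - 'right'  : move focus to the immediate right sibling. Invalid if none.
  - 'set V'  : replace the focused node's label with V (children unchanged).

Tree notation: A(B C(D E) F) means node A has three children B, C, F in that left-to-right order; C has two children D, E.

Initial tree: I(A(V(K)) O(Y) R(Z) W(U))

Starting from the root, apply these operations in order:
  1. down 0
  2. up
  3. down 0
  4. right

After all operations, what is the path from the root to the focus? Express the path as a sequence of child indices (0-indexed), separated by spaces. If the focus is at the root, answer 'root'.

Answer: 1

Derivation:
Step 1 (down 0): focus=A path=0 depth=1 children=['V'] left=[] right=['O', 'R', 'W'] parent=I
Step 2 (up): focus=I path=root depth=0 children=['A', 'O', 'R', 'W'] (at root)
Step 3 (down 0): focus=A path=0 depth=1 children=['V'] left=[] right=['O', 'R', 'W'] parent=I
Step 4 (right): focus=O path=1 depth=1 children=['Y'] left=['A'] right=['R', 'W'] parent=I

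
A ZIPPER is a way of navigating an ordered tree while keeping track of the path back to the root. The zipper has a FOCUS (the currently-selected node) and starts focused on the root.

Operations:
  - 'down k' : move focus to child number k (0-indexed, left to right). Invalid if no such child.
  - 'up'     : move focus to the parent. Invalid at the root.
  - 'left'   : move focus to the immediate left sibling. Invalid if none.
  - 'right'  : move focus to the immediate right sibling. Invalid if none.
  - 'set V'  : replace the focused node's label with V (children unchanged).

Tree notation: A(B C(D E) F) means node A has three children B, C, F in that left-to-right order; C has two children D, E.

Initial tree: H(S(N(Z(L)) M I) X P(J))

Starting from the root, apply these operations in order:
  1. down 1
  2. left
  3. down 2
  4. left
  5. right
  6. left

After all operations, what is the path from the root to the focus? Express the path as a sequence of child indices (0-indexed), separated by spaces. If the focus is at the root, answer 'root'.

Step 1 (down 1): focus=X path=1 depth=1 children=[] left=['S'] right=['P'] parent=H
Step 2 (left): focus=S path=0 depth=1 children=['N', 'M', 'I'] left=[] right=['X', 'P'] parent=H
Step 3 (down 2): focus=I path=0/2 depth=2 children=[] left=['N', 'M'] right=[] parent=S
Step 4 (left): focus=M path=0/1 depth=2 children=[] left=['N'] right=['I'] parent=S
Step 5 (right): focus=I path=0/2 depth=2 children=[] left=['N', 'M'] right=[] parent=S
Step 6 (left): focus=M path=0/1 depth=2 children=[] left=['N'] right=['I'] parent=S

Answer: 0 1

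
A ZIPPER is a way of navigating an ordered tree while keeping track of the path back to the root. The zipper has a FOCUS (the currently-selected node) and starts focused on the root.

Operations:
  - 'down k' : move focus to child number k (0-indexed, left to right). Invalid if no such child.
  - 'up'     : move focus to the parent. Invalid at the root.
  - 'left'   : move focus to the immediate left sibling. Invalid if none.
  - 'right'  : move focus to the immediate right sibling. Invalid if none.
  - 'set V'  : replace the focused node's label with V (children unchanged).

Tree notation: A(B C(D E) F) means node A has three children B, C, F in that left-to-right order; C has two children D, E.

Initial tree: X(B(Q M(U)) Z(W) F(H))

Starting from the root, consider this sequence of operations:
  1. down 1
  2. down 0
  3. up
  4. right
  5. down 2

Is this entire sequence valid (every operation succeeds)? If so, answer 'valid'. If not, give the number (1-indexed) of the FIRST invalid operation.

Step 1 (down 1): focus=Z path=1 depth=1 children=['W'] left=['B'] right=['F'] parent=X
Step 2 (down 0): focus=W path=1/0 depth=2 children=[] left=[] right=[] parent=Z
Step 3 (up): focus=Z path=1 depth=1 children=['W'] left=['B'] right=['F'] parent=X
Step 4 (right): focus=F path=2 depth=1 children=['H'] left=['B', 'Z'] right=[] parent=X
Step 5 (down 2): INVALID

Answer: 5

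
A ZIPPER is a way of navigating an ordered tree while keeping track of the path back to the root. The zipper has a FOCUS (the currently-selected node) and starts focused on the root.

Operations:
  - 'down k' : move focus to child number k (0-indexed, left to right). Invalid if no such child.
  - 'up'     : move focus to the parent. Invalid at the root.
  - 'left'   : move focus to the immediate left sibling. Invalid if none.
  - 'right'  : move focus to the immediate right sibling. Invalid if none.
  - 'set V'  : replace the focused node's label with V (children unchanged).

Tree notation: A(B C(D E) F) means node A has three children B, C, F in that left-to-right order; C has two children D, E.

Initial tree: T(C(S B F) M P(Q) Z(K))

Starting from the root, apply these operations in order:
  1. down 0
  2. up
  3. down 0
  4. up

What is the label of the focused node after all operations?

Answer: T

Derivation:
Step 1 (down 0): focus=C path=0 depth=1 children=['S', 'B', 'F'] left=[] right=['M', 'P', 'Z'] parent=T
Step 2 (up): focus=T path=root depth=0 children=['C', 'M', 'P', 'Z'] (at root)
Step 3 (down 0): focus=C path=0 depth=1 children=['S', 'B', 'F'] left=[] right=['M', 'P', 'Z'] parent=T
Step 4 (up): focus=T path=root depth=0 children=['C', 'M', 'P', 'Z'] (at root)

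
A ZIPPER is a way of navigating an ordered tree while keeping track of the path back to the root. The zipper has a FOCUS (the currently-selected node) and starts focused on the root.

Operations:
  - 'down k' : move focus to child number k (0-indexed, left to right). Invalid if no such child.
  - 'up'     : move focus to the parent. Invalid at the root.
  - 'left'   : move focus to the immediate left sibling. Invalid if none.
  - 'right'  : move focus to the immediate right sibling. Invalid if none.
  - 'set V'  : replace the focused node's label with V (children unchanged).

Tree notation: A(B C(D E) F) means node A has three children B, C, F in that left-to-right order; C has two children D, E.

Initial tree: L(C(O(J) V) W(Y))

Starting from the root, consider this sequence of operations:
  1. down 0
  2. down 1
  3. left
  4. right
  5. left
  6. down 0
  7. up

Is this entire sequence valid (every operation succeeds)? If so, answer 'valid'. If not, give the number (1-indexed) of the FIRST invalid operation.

Step 1 (down 0): focus=C path=0 depth=1 children=['O', 'V'] left=[] right=['W'] parent=L
Step 2 (down 1): focus=V path=0/1 depth=2 children=[] left=['O'] right=[] parent=C
Step 3 (left): focus=O path=0/0 depth=2 children=['J'] left=[] right=['V'] parent=C
Step 4 (right): focus=V path=0/1 depth=2 children=[] left=['O'] right=[] parent=C
Step 5 (left): focus=O path=0/0 depth=2 children=['J'] left=[] right=['V'] parent=C
Step 6 (down 0): focus=J path=0/0/0 depth=3 children=[] left=[] right=[] parent=O
Step 7 (up): focus=O path=0/0 depth=2 children=['J'] left=[] right=['V'] parent=C

Answer: valid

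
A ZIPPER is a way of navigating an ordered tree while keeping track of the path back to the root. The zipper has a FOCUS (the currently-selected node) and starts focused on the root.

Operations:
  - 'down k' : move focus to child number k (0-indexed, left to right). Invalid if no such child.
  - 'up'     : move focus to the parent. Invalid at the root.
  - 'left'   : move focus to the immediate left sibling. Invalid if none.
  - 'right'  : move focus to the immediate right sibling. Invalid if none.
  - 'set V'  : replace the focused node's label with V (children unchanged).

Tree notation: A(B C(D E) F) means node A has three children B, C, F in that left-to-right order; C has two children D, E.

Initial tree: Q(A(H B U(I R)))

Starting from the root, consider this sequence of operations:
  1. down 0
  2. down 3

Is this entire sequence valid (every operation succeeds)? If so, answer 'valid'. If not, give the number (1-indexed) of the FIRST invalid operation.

Answer: 2

Derivation:
Step 1 (down 0): focus=A path=0 depth=1 children=['H', 'B', 'U'] left=[] right=[] parent=Q
Step 2 (down 3): INVALID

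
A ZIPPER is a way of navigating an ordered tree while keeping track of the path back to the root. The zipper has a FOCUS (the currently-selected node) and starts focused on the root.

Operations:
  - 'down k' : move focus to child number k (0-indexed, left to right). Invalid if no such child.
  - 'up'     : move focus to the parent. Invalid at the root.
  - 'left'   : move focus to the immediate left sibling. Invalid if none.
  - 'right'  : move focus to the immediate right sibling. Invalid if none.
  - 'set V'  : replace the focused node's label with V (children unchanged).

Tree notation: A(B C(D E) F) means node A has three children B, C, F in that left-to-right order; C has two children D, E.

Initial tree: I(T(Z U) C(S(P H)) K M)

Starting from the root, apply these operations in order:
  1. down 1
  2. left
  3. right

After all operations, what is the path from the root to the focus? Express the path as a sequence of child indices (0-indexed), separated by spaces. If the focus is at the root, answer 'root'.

Answer: 1

Derivation:
Step 1 (down 1): focus=C path=1 depth=1 children=['S'] left=['T'] right=['K', 'M'] parent=I
Step 2 (left): focus=T path=0 depth=1 children=['Z', 'U'] left=[] right=['C', 'K', 'M'] parent=I
Step 3 (right): focus=C path=1 depth=1 children=['S'] left=['T'] right=['K', 'M'] parent=I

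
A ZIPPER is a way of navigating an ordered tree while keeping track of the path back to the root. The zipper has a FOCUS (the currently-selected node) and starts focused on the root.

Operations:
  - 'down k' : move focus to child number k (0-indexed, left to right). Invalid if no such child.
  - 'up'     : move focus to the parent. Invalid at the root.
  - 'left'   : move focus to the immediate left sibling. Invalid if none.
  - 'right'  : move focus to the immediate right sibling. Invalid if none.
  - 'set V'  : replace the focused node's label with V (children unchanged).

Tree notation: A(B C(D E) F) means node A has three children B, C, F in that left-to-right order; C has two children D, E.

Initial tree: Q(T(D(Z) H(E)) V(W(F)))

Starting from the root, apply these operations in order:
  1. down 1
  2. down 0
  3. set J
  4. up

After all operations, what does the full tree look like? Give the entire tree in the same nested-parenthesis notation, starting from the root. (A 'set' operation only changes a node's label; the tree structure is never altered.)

Step 1 (down 1): focus=V path=1 depth=1 children=['W'] left=['T'] right=[] parent=Q
Step 2 (down 0): focus=W path=1/0 depth=2 children=['F'] left=[] right=[] parent=V
Step 3 (set J): focus=J path=1/0 depth=2 children=['F'] left=[] right=[] parent=V
Step 4 (up): focus=V path=1 depth=1 children=['J'] left=['T'] right=[] parent=Q

Answer: Q(T(D(Z) H(E)) V(J(F)))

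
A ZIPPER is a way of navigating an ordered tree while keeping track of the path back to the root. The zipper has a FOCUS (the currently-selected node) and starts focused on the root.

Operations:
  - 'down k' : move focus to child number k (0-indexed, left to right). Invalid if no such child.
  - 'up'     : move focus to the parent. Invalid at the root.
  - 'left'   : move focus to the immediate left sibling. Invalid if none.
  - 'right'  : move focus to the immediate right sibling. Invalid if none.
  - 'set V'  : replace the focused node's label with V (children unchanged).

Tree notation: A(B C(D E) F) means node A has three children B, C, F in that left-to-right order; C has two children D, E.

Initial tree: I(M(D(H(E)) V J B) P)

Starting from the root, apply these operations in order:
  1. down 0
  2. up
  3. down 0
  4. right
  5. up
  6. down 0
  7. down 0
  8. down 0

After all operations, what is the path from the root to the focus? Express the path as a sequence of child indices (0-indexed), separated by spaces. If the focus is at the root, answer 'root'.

Answer: 0 0 0

Derivation:
Step 1 (down 0): focus=M path=0 depth=1 children=['D', 'V', 'J', 'B'] left=[] right=['P'] parent=I
Step 2 (up): focus=I path=root depth=0 children=['M', 'P'] (at root)
Step 3 (down 0): focus=M path=0 depth=1 children=['D', 'V', 'J', 'B'] left=[] right=['P'] parent=I
Step 4 (right): focus=P path=1 depth=1 children=[] left=['M'] right=[] parent=I
Step 5 (up): focus=I path=root depth=0 children=['M', 'P'] (at root)
Step 6 (down 0): focus=M path=0 depth=1 children=['D', 'V', 'J', 'B'] left=[] right=['P'] parent=I
Step 7 (down 0): focus=D path=0/0 depth=2 children=['H'] left=[] right=['V', 'J', 'B'] parent=M
Step 8 (down 0): focus=H path=0/0/0 depth=3 children=['E'] left=[] right=[] parent=D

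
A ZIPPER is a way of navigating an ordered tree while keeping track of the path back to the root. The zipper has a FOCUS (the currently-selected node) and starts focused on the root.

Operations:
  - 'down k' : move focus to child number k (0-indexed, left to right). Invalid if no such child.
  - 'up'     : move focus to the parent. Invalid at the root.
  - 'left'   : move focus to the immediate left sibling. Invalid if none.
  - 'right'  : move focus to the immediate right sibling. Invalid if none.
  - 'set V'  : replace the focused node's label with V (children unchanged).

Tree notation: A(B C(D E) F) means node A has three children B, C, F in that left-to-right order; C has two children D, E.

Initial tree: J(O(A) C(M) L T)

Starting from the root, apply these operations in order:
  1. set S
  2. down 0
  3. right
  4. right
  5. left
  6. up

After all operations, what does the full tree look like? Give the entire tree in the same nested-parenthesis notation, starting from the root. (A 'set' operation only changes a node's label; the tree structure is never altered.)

Answer: S(O(A) C(M) L T)

Derivation:
Step 1 (set S): focus=S path=root depth=0 children=['O', 'C', 'L', 'T'] (at root)
Step 2 (down 0): focus=O path=0 depth=1 children=['A'] left=[] right=['C', 'L', 'T'] parent=S
Step 3 (right): focus=C path=1 depth=1 children=['M'] left=['O'] right=['L', 'T'] parent=S
Step 4 (right): focus=L path=2 depth=1 children=[] left=['O', 'C'] right=['T'] parent=S
Step 5 (left): focus=C path=1 depth=1 children=['M'] left=['O'] right=['L', 'T'] parent=S
Step 6 (up): focus=S path=root depth=0 children=['O', 'C', 'L', 'T'] (at root)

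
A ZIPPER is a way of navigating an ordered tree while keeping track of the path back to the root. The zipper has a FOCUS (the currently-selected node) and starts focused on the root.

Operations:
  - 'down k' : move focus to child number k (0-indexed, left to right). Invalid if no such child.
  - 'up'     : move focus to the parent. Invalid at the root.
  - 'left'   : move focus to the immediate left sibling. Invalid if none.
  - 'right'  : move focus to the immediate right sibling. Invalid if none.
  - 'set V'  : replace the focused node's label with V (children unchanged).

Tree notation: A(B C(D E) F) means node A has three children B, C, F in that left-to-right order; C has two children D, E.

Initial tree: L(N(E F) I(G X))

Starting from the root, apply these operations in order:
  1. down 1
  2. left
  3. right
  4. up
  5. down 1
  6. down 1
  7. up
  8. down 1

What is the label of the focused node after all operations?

Answer: X

Derivation:
Step 1 (down 1): focus=I path=1 depth=1 children=['G', 'X'] left=['N'] right=[] parent=L
Step 2 (left): focus=N path=0 depth=1 children=['E', 'F'] left=[] right=['I'] parent=L
Step 3 (right): focus=I path=1 depth=1 children=['G', 'X'] left=['N'] right=[] parent=L
Step 4 (up): focus=L path=root depth=0 children=['N', 'I'] (at root)
Step 5 (down 1): focus=I path=1 depth=1 children=['G', 'X'] left=['N'] right=[] parent=L
Step 6 (down 1): focus=X path=1/1 depth=2 children=[] left=['G'] right=[] parent=I
Step 7 (up): focus=I path=1 depth=1 children=['G', 'X'] left=['N'] right=[] parent=L
Step 8 (down 1): focus=X path=1/1 depth=2 children=[] left=['G'] right=[] parent=I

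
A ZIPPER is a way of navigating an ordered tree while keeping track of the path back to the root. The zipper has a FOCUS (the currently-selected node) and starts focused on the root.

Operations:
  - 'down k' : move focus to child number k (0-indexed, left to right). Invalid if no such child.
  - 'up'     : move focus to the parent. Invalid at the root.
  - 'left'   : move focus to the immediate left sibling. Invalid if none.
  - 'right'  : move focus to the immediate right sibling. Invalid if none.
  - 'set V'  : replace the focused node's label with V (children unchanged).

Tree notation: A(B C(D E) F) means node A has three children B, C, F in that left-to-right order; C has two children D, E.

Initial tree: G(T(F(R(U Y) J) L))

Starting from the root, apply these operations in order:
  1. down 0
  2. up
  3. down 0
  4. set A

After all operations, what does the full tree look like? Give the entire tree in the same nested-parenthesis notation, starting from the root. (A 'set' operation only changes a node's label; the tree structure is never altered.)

Answer: G(A(F(R(U Y) J) L))

Derivation:
Step 1 (down 0): focus=T path=0 depth=1 children=['F', 'L'] left=[] right=[] parent=G
Step 2 (up): focus=G path=root depth=0 children=['T'] (at root)
Step 3 (down 0): focus=T path=0 depth=1 children=['F', 'L'] left=[] right=[] parent=G
Step 4 (set A): focus=A path=0 depth=1 children=['F', 'L'] left=[] right=[] parent=G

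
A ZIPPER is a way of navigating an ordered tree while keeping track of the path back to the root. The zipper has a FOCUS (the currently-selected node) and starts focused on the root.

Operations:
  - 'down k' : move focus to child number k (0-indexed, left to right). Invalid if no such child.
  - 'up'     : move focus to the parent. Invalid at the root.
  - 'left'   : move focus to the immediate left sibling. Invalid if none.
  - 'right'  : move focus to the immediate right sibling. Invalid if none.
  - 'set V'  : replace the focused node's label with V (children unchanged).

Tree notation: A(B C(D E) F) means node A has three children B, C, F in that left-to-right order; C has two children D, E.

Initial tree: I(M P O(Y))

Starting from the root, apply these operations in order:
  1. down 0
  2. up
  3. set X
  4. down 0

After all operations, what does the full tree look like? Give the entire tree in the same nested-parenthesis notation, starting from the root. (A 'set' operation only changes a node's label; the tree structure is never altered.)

Answer: X(M P O(Y))

Derivation:
Step 1 (down 0): focus=M path=0 depth=1 children=[] left=[] right=['P', 'O'] parent=I
Step 2 (up): focus=I path=root depth=0 children=['M', 'P', 'O'] (at root)
Step 3 (set X): focus=X path=root depth=0 children=['M', 'P', 'O'] (at root)
Step 4 (down 0): focus=M path=0 depth=1 children=[] left=[] right=['P', 'O'] parent=X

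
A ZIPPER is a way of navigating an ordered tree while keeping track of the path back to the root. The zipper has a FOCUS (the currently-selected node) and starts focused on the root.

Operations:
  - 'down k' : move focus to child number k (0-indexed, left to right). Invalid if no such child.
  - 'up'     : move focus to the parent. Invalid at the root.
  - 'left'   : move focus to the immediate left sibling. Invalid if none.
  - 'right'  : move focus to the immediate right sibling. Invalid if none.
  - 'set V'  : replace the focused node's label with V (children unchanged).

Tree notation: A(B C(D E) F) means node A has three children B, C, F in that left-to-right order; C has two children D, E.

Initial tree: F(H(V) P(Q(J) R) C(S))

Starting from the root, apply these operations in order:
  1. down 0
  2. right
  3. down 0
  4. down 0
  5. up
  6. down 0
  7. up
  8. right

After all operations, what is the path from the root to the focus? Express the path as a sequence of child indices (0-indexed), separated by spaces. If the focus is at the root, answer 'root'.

Answer: 1 1

Derivation:
Step 1 (down 0): focus=H path=0 depth=1 children=['V'] left=[] right=['P', 'C'] parent=F
Step 2 (right): focus=P path=1 depth=1 children=['Q', 'R'] left=['H'] right=['C'] parent=F
Step 3 (down 0): focus=Q path=1/0 depth=2 children=['J'] left=[] right=['R'] parent=P
Step 4 (down 0): focus=J path=1/0/0 depth=3 children=[] left=[] right=[] parent=Q
Step 5 (up): focus=Q path=1/0 depth=2 children=['J'] left=[] right=['R'] parent=P
Step 6 (down 0): focus=J path=1/0/0 depth=3 children=[] left=[] right=[] parent=Q
Step 7 (up): focus=Q path=1/0 depth=2 children=['J'] left=[] right=['R'] parent=P
Step 8 (right): focus=R path=1/1 depth=2 children=[] left=['Q'] right=[] parent=P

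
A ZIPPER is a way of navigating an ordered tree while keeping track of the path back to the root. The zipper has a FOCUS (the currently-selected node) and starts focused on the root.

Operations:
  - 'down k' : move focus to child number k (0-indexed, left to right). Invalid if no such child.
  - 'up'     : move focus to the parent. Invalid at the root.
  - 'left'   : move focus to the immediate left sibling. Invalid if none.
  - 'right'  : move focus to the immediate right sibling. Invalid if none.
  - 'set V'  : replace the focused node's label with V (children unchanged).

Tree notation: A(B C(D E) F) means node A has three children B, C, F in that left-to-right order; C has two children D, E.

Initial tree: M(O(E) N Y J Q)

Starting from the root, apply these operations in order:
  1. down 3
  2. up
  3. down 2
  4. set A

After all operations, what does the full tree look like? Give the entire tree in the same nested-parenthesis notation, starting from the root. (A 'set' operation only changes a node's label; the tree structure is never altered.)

Step 1 (down 3): focus=J path=3 depth=1 children=[] left=['O', 'N', 'Y'] right=['Q'] parent=M
Step 2 (up): focus=M path=root depth=0 children=['O', 'N', 'Y', 'J', 'Q'] (at root)
Step 3 (down 2): focus=Y path=2 depth=1 children=[] left=['O', 'N'] right=['J', 'Q'] parent=M
Step 4 (set A): focus=A path=2 depth=1 children=[] left=['O', 'N'] right=['J', 'Q'] parent=M

Answer: M(O(E) N A J Q)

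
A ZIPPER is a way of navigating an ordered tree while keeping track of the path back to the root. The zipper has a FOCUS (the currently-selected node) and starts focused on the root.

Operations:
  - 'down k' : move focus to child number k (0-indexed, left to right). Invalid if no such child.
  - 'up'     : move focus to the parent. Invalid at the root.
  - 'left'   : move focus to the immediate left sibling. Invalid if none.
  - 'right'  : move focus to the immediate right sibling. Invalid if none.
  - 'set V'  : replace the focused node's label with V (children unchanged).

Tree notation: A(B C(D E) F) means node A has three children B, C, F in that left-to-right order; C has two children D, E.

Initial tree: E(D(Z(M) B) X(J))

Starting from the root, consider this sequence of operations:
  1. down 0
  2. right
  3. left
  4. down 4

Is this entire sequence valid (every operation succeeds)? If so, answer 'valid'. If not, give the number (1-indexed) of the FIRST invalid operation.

Step 1 (down 0): focus=D path=0 depth=1 children=['Z', 'B'] left=[] right=['X'] parent=E
Step 2 (right): focus=X path=1 depth=1 children=['J'] left=['D'] right=[] parent=E
Step 3 (left): focus=D path=0 depth=1 children=['Z', 'B'] left=[] right=['X'] parent=E
Step 4 (down 4): INVALID

Answer: 4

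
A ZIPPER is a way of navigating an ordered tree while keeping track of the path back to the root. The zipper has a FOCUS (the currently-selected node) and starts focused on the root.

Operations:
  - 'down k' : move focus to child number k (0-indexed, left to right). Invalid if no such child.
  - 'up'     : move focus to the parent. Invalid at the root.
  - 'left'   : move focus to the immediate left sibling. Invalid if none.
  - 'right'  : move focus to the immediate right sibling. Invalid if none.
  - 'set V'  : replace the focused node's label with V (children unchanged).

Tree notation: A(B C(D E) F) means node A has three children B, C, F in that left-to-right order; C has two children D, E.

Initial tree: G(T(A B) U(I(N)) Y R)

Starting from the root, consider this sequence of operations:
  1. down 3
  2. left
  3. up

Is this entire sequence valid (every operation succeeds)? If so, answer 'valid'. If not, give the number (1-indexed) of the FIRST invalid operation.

Step 1 (down 3): focus=R path=3 depth=1 children=[] left=['T', 'U', 'Y'] right=[] parent=G
Step 2 (left): focus=Y path=2 depth=1 children=[] left=['T', 'U'] right=['R'] parent=G
Step 3 (up): focus=G path=root depth=0 children=['T', 'U', 'Y', 'R'] (at root)

Answer: valid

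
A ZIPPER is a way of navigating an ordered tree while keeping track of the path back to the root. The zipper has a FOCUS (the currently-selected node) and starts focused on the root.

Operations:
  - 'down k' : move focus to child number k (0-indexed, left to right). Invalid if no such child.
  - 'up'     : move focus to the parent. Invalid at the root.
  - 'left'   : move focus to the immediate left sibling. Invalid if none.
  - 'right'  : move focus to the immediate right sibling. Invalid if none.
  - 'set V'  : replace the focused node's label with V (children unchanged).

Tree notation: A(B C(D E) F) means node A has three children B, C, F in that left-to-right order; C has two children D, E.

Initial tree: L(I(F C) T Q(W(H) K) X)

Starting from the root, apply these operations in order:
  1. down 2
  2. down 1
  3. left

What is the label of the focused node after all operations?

Answer: W

Derivation:
Step 1 (down 2): focus=Q path=2 depth=1 children=['W', 'K'] left=['I', 'T'] right=['X'] parent=L
Step 2 (down 1): focus=K path=2/1 depth=2 children=[] left=['W'] right=[] parent=Q
Step 3 (left): focus=W path=2/0 depth=2 children=['H'] left=[] right=['K'] parent=Q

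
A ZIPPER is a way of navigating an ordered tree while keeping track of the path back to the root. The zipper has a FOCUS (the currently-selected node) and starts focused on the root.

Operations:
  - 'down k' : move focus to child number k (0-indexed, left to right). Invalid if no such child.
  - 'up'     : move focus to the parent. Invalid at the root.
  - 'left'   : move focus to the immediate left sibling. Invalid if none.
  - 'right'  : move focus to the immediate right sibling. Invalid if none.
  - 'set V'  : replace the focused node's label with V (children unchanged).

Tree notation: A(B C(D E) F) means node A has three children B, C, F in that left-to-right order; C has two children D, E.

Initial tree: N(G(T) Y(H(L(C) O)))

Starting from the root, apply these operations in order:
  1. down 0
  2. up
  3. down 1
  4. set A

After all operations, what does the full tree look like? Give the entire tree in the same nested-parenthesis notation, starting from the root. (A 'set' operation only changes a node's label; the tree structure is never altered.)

Answer: N(G(T) A(H(L(C) O)))

Derivation:
Step 1 (down 0): focus=G path=0 depth=1 children=['T'] left=[] right=['Y'] parent=N
Step 2 (up): focus=N path=root depth=0 children=['G', 'Y'] (at root)
Step 3 (down 1): focus=Y path=1 depth=1 children=['H'] left=['G'] right=[] parent=N
Step 4 (set A): focus=A path=1 depth=1 children=['H'] left=['G'] right=[] parent=N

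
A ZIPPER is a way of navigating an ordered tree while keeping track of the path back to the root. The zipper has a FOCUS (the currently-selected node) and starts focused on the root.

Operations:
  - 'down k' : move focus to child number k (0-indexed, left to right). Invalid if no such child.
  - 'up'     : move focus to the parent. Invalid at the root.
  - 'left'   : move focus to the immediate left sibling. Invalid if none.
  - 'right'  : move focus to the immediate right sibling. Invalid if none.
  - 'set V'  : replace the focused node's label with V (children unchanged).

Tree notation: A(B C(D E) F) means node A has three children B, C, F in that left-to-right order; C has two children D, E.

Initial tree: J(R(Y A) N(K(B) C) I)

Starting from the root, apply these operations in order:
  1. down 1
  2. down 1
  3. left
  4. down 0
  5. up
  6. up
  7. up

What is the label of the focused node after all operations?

Answer: J

Derivation:
Step 1 (down 1): focus=N path=1 depth=1 children=['K', 'C'] left=['R'] right=['I'] parent=J
Step 2 (down 1): focus=C path=1/1 depth=2 children=[] left=['K'] right=[] parent=N
Step 3 (left): focus=K path=1/0 depth=2 children=['B'] left=[] right=['C'] parent=N
Step 4 (down 0): focus=B path=1/0/0 depth=3 children=[] left=[] right=[] parent=K
Step 5 (up): focus=K path=1/0 depth=2 children=['B'] left=[] right=['C'] parent=N
Step 6 (up): focus=N path=1 depth=1 children=['K', 'C'] left=['R'] right=['I'] parent=J
Step 7 (up): focus=J path=root depth=0 children=['R', 'N', 'I'] (at root)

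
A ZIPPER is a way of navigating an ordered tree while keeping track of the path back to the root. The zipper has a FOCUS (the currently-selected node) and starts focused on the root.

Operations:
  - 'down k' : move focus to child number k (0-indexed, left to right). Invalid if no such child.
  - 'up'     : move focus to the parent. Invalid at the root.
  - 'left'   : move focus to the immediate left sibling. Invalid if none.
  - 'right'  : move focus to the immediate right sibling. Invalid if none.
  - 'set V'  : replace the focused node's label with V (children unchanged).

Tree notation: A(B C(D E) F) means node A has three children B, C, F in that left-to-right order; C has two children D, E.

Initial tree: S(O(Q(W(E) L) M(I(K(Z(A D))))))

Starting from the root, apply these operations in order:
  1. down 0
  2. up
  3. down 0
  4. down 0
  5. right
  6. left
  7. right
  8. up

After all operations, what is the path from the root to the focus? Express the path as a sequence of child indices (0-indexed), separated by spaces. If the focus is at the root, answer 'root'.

Answer: 0

Derivation:
Step 1 (down 0): focus=O path=0 depth=1 children=['Q', 'M'] left=[] right=[] parent=S
Step 2 (up): focus=S path=root depth=0 children=['O'] (at root)
Step 3 (down 0): focus=O path=0 depth=1 children=['Q', 'M'] left=[] right=[] parent=S
Step 4 (down 0): focus=Q path=0/0 depth=2 children=['W', 'L'] left=[] right=['M'] parent=O
Step 5 (right): focus=M path=0/1 depth=2 children=['I'] left=['Q'] right=[] parent=O
Step 6 (left): focus=Q path=0/0 depth=2 children=['W', 'L'] left=[] right=['M'] parent=O
Step 7 (right): focus=M path=0/1 depth=2 children=['I'] left=['Q'] right=[] parent=O
Step 8 (up): focus=O path=0 depth=1 children=['Q', 'M'] left=[] right=[] parent=S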